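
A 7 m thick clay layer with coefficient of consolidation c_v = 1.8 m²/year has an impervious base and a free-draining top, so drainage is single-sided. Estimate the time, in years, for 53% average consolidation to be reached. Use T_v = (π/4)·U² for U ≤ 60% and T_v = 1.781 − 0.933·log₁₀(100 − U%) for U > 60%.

t ≈ 6.01 years

Drainage path length: H_d = H = 7 m (single drainage).
U ≤ 60%: T_v = (π/4)·U² = (π/4)×0.53² = 0.22062.
t = T_v·H_d²/c_v = 0.22062×7²/1.8 = 6.006 years.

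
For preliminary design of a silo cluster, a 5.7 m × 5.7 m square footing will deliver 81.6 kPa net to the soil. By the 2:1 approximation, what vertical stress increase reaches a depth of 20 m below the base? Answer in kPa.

By the 2:1 method the load spreads at 1 horizontal : 2 vertical, so at depth z the loaded area has grown by z in each plan dimension:
Δσ = qBL/((B+z)(L+z)) = 81.6×5.7×5.7/((5.7+20)(5.7+20)) = 4.014 kPa

Δσ_z ≈ 4.01 kPa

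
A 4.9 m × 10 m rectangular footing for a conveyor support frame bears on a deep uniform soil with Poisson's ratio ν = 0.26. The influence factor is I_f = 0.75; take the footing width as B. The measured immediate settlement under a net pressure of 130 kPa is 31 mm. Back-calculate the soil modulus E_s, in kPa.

S_e = q·B·(1−ν²)/E_s · I_f  ⇒  E_s = q·B·(1−ν²)·I_f / S_e.
E_s = 130 × 4.9 × 0.9324 × 0.75 / 0.031 = 14370 kPa

E_s ≈ 14400 kPa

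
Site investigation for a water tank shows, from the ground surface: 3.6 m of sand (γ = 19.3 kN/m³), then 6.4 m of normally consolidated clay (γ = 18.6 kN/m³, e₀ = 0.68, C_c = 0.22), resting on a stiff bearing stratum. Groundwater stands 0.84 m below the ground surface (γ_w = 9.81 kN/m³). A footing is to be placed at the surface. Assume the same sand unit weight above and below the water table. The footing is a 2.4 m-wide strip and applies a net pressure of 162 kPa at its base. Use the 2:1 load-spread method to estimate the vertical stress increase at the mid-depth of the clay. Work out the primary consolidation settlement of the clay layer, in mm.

S_c ≈ 171 mm

Mid-depth of clay below the ground surface: z = 3.6 + 6.4/2 = 6.8 m.
Total vertical stress at mid-clay: σ_v = 19.3×3.6 + 18.6×3.2 = 129 kPa.
Pore pressure: u = 9.81×(6.8 − 0.84) = 58.468 kPa.
Initial effective stress: σ'_0 = σ_v − u = 129 − 58.468 = 70.532 kPa.
Stress increase at mid-clay by the 2:1 spreading method:
Δσ = qB/(B+z) = 162×2.4/(2.4+6.8) = 42.261 kPa
Final effective stress: σ'_f = σ'_0 + Δσ = 70.532 + 42.261 = 112.79 kPa.
Normally consolidated clay, so the full stress increment lies on the virgin compression line:
S_c = C_c·H/(1+e₀)·log₁₀(σ'_f/σ'_0) = 0.22×6.4/(1+0.68)×log₁₀(112.79/70.532)
    = 0.8381 × 0.20388 = 0.1709 m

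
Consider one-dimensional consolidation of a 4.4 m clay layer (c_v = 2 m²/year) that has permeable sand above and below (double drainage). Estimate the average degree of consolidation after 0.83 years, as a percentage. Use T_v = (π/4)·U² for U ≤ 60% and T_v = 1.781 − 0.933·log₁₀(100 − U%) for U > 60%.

U ≈ 65.2 %

Drainage path length: H_d = H/2 = 2.2 m (double drainage).
T_v = c_v·t/H_d² = 2×0.83/2.2² = 0.34298.
T_v = 0.34298 corresponds to the U > 60% branch:
U = 1 − 10^((1.781 − T_v)/0.933)/100 = 0.6522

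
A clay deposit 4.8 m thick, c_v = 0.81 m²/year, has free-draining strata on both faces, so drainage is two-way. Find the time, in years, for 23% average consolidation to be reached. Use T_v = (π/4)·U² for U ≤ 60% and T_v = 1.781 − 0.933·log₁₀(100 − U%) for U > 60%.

t ≈ 0.295 years

Drainage path length: H_d = H/2 = 2.4 m (double drainage).
U ≤ 60%: T_v = (π/4)·U² = (π/4)×0.23² = 0.041548.
t = T_v·H_d²/c_v = 0.041548×2.4²/0.81 = 0.2955 years.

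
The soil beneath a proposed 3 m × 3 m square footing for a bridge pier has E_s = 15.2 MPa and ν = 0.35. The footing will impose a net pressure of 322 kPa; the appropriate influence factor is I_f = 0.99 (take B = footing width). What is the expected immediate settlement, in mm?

S_e ≈ 55.2 mm

Immediate (elastic) settlement: S_e = q·B·(1−ν²)/E_s · I_f.
E_s = 15.2 MPa = 15200 kPa.
S_e = 322 × 3 × (1 − 0.35²) / 15200 × 0.99
    = 322 × 3 × 0.8775 / 15200 × 0.99
    = 0.05521 m = 55.21 mm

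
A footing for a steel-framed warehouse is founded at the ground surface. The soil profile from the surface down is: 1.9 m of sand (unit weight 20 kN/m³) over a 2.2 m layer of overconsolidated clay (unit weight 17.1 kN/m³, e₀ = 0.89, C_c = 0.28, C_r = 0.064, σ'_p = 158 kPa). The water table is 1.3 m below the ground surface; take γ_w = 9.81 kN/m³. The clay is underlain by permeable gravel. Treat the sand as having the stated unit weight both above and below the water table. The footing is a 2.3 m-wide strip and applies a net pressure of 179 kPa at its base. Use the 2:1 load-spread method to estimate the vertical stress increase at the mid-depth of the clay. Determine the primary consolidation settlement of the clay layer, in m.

S_c ≈ 0.0348 m

Mid-depth of clay below the ground surface: z = 1.9 + 2.2/2 = 3 m.
Total vertical stress at mid-clay: σ_v = 20×1.9 + 17.1×1.1 = 56.81 kPa.
Pore pressure: u = 9.81×(3 − 1.3) = 16.677 kPa.
Initial effective stress: σ'_0 = σ_v − u = 56.81 − 16.677 = 40.133 kPa.
Stress increase at mid-clay by the 2:1 spreading method:
Δσ = qB/(B+z) = 179×2.3/(2.3+3) = 77.679 kPa
Final effective stress: σ'_f = 40.133 + 77.679 = 117.81 kPa.
σ'_f = 117.81 ≤ σ'_p = 158 kPa, so the clay remains overconsolidated and only the recompression index applies:
S_c = C_r·H/(1+e₀)·log₁₀(σ'_f/σ'_0) = 0.064×2.2/1.89×log₁₀(117.81/40.133)
    = 0.074496 × 0.46768 = 0.03484 m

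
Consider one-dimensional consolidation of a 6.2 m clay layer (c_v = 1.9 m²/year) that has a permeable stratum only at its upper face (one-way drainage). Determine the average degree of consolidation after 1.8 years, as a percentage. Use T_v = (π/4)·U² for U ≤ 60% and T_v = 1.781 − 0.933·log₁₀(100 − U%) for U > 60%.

U ≈ 33.7 %

Drainage path length: H_d = H = 6.2 m (single drainage).
T_v = c_v·t/H_d² = 1.9×1.8/6.2² = 0.08897.
T_v = 0.08897 corresponds to the U ≤ 60% branch:
U = √(4T_v/π) = 0.3366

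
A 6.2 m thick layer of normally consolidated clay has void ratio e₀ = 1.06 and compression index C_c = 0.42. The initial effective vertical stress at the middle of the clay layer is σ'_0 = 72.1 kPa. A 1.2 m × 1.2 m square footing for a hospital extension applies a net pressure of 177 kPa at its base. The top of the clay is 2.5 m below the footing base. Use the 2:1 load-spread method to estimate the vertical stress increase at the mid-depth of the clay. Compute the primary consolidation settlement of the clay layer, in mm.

S_c ≈ 40.4 mm

Mid-depth of clay below the footing base: z = 2.5 + 6.2/2 = 5.6 m.
Stress increase at mid-clay by the 2:1 spreading method:
Δσ = qBL/((B+z)(L+z)) = 177×1.2×1.2/((1.2+5.6)(1.2+5.6)) = 5.5121 kPa
Final effective stress: σ'_f = σ'_0 + Δσ = 72.1 + 5.5121 = 77.612 kPa.
Normally consolidated clay, so the full stress increment lies on the virgin compression line:
S_c = C_c·H/(1+e₀)·log₁₀(σ'_f/σ'_0) = 0.42×6.2/(1+1.06)×log₁₀(77.612/72.1)
    = 1.2641 × 0.031994 = 0.04044 m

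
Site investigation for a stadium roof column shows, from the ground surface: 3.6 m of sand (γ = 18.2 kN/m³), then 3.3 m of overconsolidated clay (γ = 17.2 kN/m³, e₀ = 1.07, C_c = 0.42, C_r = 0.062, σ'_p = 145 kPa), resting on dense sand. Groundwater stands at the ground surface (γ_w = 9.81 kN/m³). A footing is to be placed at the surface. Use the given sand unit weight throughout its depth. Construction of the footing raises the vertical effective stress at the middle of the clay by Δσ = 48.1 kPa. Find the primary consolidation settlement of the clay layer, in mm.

Mid-depth of clay below the ground surface: z = 3.6 + 3.3/2 = 5.25 m.
Total vertical stress at mid-clay: σ_v = 18.2×3.6 + 17.2×1.65 = 93.9 kPa.
Pore pressure: u = 9.81×(5.25 − 0) = 51.503 kPa.
Initial effective stress: σ'_0 = σ_v − u = 93.9 − 51.503 = 42.397 kPa.
Final effective stress: σ'_f = 42.397 + 48.1 = 90.497 kPa.
σ'_f = 90.497 ≤ σ'_p = 145 kPa, so the clay remains overconsolidated and only the recompression index applies:
S_c = C_r·H/(1+e₀)·log₁₀(σ'_f/σ'_0) = 0.062×3.3/2.07×log₁₀(90.497/42.397)
    = 0.09884 × 0.3293 = 0.03255 m

S_c ≈ 32.5 mm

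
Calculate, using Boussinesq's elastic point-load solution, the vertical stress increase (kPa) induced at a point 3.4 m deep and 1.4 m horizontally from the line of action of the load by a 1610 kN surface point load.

Boussinesq vertical stress below a point load on an elastic half-space:
Δσ_z = 3P/(2πz²) · [1 + (r/z)²]^(−5/2)
r/z = 1.4/3.4 = 0.41176; [1+(r/z)²]^(−5/2) = 0.67601.
Δσ_z = 3×1610/(2π×3.4²) × 0.67601 = 66.498 × 0.67601 = 44.95 kPa

Δσ_z ≈ 45 kPa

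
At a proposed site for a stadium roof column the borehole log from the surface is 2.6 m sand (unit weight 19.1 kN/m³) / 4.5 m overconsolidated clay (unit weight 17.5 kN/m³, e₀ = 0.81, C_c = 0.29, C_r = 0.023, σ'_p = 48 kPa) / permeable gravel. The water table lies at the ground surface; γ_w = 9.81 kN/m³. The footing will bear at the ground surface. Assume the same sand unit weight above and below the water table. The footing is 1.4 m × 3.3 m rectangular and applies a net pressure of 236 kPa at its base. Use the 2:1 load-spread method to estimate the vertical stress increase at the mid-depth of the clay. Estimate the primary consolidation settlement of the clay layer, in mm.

S_c ≈ 88.1 mm

Mid-depth of clay below the ground surface: z = 2.6 + 4.5/2 = 4.85 m.
Total vertical stress at mid-clay: σ_v = 19.1×2.6 + 17.5×2.25 = 89.035 kPa.
Pore pressure: u = 9.81×(4.85 − 0) = 47.578 kPa.
Initial effective stress: σ'_0 = σ_v − u = 89.035 − 47.578 = 41.457 kPa.
Stress increase at mid-clay by the 2:1 spreading method:
Δσ = qBL/((B+z)(L+z)) = 236×1.4×3.3/((1.4+4.85)(3.3+4.85)) = 21.405 kPa
Final effective stress: σ'_f = 41.457 + 21.405 = 62.862 kPa.
σ'_f = 62.862 > σ'_p = 48 kPa, so the stress path crosses the preconsolidation pressure — recompression up to σ'_p, then virgin compression beyond:
S_c = H/(1+e₀)·[C_r·log₁₀(σ'_p/σ'_0) + C_c·log₁₀(σ'_f/σ'_p)]
    = 4.5/1.81 × [0.023×log₁₀(48/41.457) + 0.29×log₁₀(62.862/48)]
    = 2.4862 × [0.0014638 + 0.033973] = 0.0881 m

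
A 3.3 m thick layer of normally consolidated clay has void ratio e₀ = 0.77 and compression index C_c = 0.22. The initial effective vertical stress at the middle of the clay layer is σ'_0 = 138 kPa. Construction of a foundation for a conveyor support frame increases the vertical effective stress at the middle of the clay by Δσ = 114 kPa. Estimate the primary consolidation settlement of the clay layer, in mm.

Final effective stress: σ'_f = σ'_0 + Δσ = 138 + 114 = 252 kPa.
Normally consolidated clay, so the full stress increment lies on the virgin compression line:
S_c = C_c·H/(1+e₀)·log₁₀(σ'_f/σ'_0) = 0.22×3.3/(1+0.77)×log₁₀(252/138)
    = 0.41017 × 0.26152 = 0.1073 m

S_c ≈ 107 mm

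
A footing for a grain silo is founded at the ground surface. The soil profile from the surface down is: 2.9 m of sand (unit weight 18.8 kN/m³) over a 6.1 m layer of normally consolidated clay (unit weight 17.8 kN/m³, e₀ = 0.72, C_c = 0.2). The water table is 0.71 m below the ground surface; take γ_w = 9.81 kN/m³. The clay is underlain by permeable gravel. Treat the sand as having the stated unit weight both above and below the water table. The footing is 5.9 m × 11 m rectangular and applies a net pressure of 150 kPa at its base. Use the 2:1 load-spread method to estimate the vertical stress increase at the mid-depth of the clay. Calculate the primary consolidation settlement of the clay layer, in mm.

Mid-depth of clay below the ground surface: z = 2.9 + 6.1/2 = 5.95 m.
Total vertical stress at mid-clay: σ_v = 18.8×2.9 + 17.8×3.05 = 108.81 kPa.
Pore pressure: u = 9.81×(5.95 − 0.71) = 51.404 kPa.
Initial effective stress: σ'_0 = σ_v − u = 108.81 − 51.404 = 57.406 kPa.
Stress increase at mid-clay by the 2:1 spreading method:
Δσ = qBL/((B+z)(L+z)) = 150×5.9×11/((5.9+5.95)(11+5.95)) = 48.467 kPa
Final effective stress: σ'_f = σ'_0 + Δσ = 57.406 + 48.467 = 105.87 kPa.
Normally consolidated clay, so the full stress increment lies on the virgin compression line:
S_c = C_c·H/(1+e₀)·log₁₀(σ'_f/σ'_0) = 0.2×6.1/(1+0.72)×log₁₀(105.87/57.406)
    = 0.7093 × 0.26582 = 0.1885 m

S_c ≈ 189 mm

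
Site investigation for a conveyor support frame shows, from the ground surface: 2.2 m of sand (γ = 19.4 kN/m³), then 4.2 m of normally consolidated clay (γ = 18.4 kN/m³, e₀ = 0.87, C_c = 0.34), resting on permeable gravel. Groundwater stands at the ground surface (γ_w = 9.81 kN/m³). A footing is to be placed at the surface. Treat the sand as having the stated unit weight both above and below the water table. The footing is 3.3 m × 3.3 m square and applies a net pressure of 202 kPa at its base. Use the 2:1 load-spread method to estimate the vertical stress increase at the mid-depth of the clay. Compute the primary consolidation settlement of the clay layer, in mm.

S_c ≈ 225 mm

Mid-depth of clay below the ground surface: z = 2.2 + 4.2/2 = 4.3 m.
Total vertical stress at mid-clay: σ_v = 19.4×2.2 + 18.4×2.1 = 81.32 kPa.
Pore pressure: u = 9.81×(4.3 − 0) = 42.183 kPa.
Initial effective stress: σ'_0 = σ_v − u = 81.32 − 42.183 = 39.137 kPa.
Stress increase at mid-clay by the 2:1 spreading method:
Δσ = qBL/((B+z)(L+z)) = 202×3.3×3.3/((3.3+4.3)(3.3+4.3)) = 38.085 kPa
Final effective stress: σ'_f = σ'_0 + Δσ = 39.137 + 38.085 = 77.222 kPa.
Normally consolidated clay, so the full stress increment lies on the virgin compression line:
S_c = C_c·H/(1+e₀)·log₁₀(σ'_f/σ'_0) = 0.34×4.2/(1+0.87)×log₁₀(77.222/39.137)
    = 0.76364 × 0.29515 = 0.2254 m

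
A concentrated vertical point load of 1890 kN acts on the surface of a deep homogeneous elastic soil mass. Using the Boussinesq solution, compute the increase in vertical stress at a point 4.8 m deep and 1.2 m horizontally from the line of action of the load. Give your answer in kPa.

Boussinesq vertical stress below a point load on an elastic half-space:
Δσ_z = 3P/(2πz²) · [1 + (r/z)²]^(−5/2)
r/z = 1.2/4.8 = 0.25; [1+(r/z)²]^(−5/2) = 0.85936.
Δσ_z = 3×1890/(2π×4.8²) × 0.85936 = 39.167 × 0.85936 = 33.66 kPa

Δσ_z ≈ 33.7 kPa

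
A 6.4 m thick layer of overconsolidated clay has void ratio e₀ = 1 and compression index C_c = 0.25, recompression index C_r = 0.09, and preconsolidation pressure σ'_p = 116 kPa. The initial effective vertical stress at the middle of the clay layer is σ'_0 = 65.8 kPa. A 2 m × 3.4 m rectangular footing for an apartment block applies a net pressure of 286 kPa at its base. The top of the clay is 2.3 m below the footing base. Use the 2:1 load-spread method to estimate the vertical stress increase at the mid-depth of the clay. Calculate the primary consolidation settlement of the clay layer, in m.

S_c ≈ 0.0459 m

Mid-depth of clay below the footing base: z = 2.3 + 6.4/2 = 5.5 m.
Stress increase at mid-clay by the 2:1 spreading method:
Δσ = qBL/((B+z)(L+z)) = 286×2×3.4/((2+5.5)(3.4+5.5)) = 29.136 kPa
Final effective stress: σ'_f = 65.8 + 29.136 = 94.936 kPa.
σ'_f = 94.936 ≤ σ'_p = 116 kPa, so the clay remains overconsolidated and only the recompression index applies:
S_c = C_r·H/(1+e₀)·log₁₀(σ'_f/σ'_0) = 0.09×6.4/2×log₁₀(94.936/65.8)
    = 0.288 × 0.15921 = 0.04585 m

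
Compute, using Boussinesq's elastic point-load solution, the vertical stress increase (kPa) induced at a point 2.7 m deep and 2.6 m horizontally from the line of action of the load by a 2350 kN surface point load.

Boussinesq vertical stress below a point load on an elastic half-space:
Δσ_z = 3P/(2πz²) · [1 + (r/z)²]^(−5/2)
r/z = 2.6/2.7 = 0.96296; [1+(r/z)²]^(−5/2) = 0.19392.
Δσ_z = 3×2350/(2π×2.7²) × 0.19392 = 153.92 × 0.19392 = 29.85 kPa

Δσ_z ≈ 29.8 kPa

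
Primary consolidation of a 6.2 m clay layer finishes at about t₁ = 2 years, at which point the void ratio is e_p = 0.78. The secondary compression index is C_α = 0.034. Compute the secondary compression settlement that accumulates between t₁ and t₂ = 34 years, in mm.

S_s ≈ 146 mm

Secondary compression: S_s = C_α·H/(1+e_p)·log₁₀(t₂/t₁)
S_s = 0.034×6.2/(1+0.78)×log₁₀(34/2)
    = 0.1184 × 1.23 = 0.1457 m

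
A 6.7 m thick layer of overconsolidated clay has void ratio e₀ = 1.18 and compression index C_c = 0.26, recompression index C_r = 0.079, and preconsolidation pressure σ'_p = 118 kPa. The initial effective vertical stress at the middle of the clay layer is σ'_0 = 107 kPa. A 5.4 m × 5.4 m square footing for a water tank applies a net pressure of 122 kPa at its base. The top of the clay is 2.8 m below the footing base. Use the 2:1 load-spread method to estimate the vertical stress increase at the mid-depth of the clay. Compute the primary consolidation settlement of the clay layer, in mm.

Mid-depth of clay below the footing base: z = 2.8 + 6.7/2 = 6.15 m.
Stress increase at mid-clay by the 2:1 spreading method:
Δσ = qBL/((B+z)(L+z)) = 122×5.4×5.4/((5.4+6.15)(5.4+6.15)) = 26.668 kPa
Final effective stress: σ'_f = 107 + 26.668 = 133.67 kPa.
σ'_f = 133.67 > σ'_p = 118 kPa, so the stress path crosses the preconsolidation pressure — recompression up to σ'_p, then virgin compression beyond:
S_c = H/(1+e₀)·[C_r·log₁₀(σ'_p/σ'_0) + C_c·log₁₀(σ'_f/σ'_p)]
    = 6.7/2.18 × [0.079×log₁₀(118/107) + 0.26×log₁₀(133.67/118)]
    = 3.0734 × [0.0033574 + 0.01408] = 0.05359 m

S_c ≈ 53.6 mm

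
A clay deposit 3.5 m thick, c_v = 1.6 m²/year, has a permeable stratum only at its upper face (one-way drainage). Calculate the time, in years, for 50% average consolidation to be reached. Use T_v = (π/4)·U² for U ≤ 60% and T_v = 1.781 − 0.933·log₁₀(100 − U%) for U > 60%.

Drainage path length: H_d = H = 3.5 m (single drainage).
U ≤ 60%: T_v = (π/4)·U² = (π/4)×0.5² = 0.19635.
t = T_v·H_d²/c_v = 0.19635×3.5²/1.6 = 1.503 years.

t ≈ 1.5 years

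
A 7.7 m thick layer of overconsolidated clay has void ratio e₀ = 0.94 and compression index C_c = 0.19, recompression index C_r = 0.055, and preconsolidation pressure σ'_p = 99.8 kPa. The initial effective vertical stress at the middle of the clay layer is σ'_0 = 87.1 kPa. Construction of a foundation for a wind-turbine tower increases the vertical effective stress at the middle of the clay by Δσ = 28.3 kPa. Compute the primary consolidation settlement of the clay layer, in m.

S_c ≈ 0.0605 m

Final effective stress: σ'_f = 87.1 + 28.3 = 115.4 kPa.
σ'_f = 115.4 > σ'_p = 99.8 kPa, so the stress path crosses the preconsolidation pressure — recompression up to σ'_p, then virgin compression beyond:
S_c = H/(1+e₀)·[C_r·log₁₀(σ'_p/σ'_0) + C_c·log₁₀(σ'_f/σ'_p)]
    = 7.7/1.94 × [0.055×log₁₀(99.8/87.1) + 0.19×log₁₀(115.4/99.8)]
    = 3.9691 × [0.0032512 + 0.011984] = 0.06047 m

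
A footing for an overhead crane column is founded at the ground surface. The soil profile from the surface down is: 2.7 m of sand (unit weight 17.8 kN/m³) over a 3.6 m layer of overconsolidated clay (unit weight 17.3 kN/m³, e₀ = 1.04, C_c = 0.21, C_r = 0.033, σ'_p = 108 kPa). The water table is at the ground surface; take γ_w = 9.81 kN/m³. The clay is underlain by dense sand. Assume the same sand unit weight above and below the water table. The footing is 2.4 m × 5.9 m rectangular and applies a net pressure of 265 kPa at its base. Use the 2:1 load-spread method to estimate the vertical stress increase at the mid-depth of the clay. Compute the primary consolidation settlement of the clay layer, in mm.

Mid-depth of clay below the ground surface: z = 2.7 + 3.6/2 = 4.5 m.
Total vertical stress at mid-clay: σ_v = 17.8×2.7 + 17.3×1.8 = 79.2 kPa.
Pore pressure: u = 9.81×(4.5 − 0) = 44.145 kPa.
Initial effective stress: σ'_0 = σ_v − u = 79.2 − 44.145 = 35.055 kPa.
Stress increase at mid-clay by the 2:1 spreading method:
Δσ = qBL/((B+z)(L+z)) = 265×2.4×5.9/((2.4+4.5)(5.9+4.5)) = 52.291 kPa
Final effective stress: σ'_f = 35.055 + 52.291 = 87.346 kPa.
σ'_f = 87.346 ≤ σ'_p = 108 kPa, so the clay remains overconsolidated and only the recompression index applies:
S_c = C_r·H/(1+e₀)·log₁₀(σ'_f/σ'_0) = 0.033×3.6/2.04×log₁₀(87.346/35.055)
    = 0.058235 × 0.39649 = 0.02309 m

S_c ≈ 23.1 mm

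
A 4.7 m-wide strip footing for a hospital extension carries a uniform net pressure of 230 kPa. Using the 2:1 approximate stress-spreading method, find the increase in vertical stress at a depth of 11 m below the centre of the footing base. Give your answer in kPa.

Δσ_z ≈ 68.9 kPa

By the 2:1 method the load spreads at 1 horizontal : 2 vertical, so at depth z the loaded area has grown by z in each plan dimension:
Δσ = qB/(B+z) = 230×4.7/(4.7+11) = 68.854 kPa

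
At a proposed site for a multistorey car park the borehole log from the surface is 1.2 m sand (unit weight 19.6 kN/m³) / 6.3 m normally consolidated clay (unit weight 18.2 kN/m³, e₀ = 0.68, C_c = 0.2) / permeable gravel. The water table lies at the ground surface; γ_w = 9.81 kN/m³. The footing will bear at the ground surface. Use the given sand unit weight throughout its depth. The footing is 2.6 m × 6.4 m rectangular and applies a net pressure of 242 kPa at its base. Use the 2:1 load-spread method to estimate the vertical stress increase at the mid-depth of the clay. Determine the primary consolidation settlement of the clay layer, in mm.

S_c ≈ 287 mm

Mid-depth of clay below the ground surface: z = 1.2 + 6.3/2 = 4.35 m.
Total vertical stress at mid-clay: σ_v = 19.6×1.2 + 18.2×3.15 = 80.85 kPa.
Pore pressure: u = 9.81×(4.35 − 0) = 42.673 kPa.
Initial effective stress: σ'_0 = σ_v − u = 80.85 − 42.673 = 38.177 kPa.
Stress increase at mid-clay by the 2:1 spreading method:
Δσ = qBL/((B+z)(L+z)) = 242×2.6×6.4/((2.6+4.35)(6.4+4.35)) = 53.898 kPa
Final effective stress: σ'_f = σ'_0 + Δσ = 38.177 + 53.898 = 92.075 kPa.
Normally consolidated clay, so the full stress increment lies on the virgin compression line:
S_c = C_c·H/(1+e₀)·log₁₀(σ'_f/σ'_0) = 0.2×6.3/(1+0.68)×log₁₀(92.075/38.177)
    = 0.75 × 0.38234 = 0.2868 m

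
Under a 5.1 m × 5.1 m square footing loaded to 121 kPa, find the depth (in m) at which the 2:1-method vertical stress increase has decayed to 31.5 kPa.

z ≈ 4.9 m

2:1 spreading — at depth z the loaded area has grown by z in each plan dimension:
qB²/(B+z)² = Δσ_z ⇒ z = B(√(q/Δσ_z) − 1) = 5.1×(√(121/31.5) − 1) = 4.896 m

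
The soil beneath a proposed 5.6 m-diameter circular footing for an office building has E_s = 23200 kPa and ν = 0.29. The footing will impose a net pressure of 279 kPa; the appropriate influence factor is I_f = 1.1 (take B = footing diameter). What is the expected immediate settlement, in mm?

S_e ≈ 67.8 mm

Immediate (elastic) settlement: S_e = q·B·(1−ν²)/E_s · I_f.
S_e = 279 × 5.6 × (1 − 0.29²) / 23200 × 1.1
    = 279 × 5.6 × 0.9159 / 23200 × 1.1
    = 0.06785 m = 67.85 mm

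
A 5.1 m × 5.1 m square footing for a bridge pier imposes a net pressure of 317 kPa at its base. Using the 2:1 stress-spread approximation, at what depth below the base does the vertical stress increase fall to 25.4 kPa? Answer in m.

2:1 spreading — at depth z the loaded area has grown by z in each plan dimension:
qB²/(B+z)² = Δσ_z ⇒ z = B(√(q/Δσ_z) − 1) = 5.1×(√(317/25.4) − 1) = 12.92 m

z ≈ 12.9 m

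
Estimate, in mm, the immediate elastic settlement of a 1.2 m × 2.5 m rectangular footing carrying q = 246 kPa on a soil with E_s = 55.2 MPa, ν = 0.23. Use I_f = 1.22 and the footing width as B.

S_e ≈ 6.18 mm

Immediate (elastic) settlement: S_e = q·B·(1−ν²)/E_s · I_f.
E_s = 55.2 MPa = 55200 kPa.
S_e = 246 × 1.2 × (1 − 0.23²) / 55200 × 1.22
    = 246 × 1.2 × 0.9471 / 55200 × 1.22
    = 0.006179 m = 6.179 mm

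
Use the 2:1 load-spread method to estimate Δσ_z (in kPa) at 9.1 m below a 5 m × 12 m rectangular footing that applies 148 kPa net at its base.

By the 2:1 method the load spreads at 1 horizontal : 2 vertical, so at depth z the loaded area has grown by z in each plan dimension:
Δσ = qBL/((B+z)(L+z)) = 148×5×12/((5+9.1)(12+9.1)) = 29.848 kPa

Δσ_z ≈ 29.8 kPa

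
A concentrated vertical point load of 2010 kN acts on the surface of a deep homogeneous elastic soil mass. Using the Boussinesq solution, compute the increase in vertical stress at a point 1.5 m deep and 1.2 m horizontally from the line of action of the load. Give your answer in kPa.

Δσ_z ≈ 124 kPa

Boussinesq vertical stress below a point load on an elastic half-space:
Δσ_z = 3P/(2πz²) · [1 + (r/z)²]^(−5/2)
r/z = 1.2/1.5 = 0.8; [1+(r/z)²]^(−5/2) = 0.29033.
Δσ_z = 3×2010/(2π×1.5²) × 0.29033 = 426.54 × 0.29033 = 123.8 kPa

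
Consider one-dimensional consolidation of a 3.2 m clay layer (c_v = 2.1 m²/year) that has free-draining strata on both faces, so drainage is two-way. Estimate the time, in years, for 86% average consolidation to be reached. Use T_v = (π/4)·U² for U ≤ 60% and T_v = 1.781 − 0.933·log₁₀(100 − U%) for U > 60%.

Drainage path length: H_d = H/2 = 1.6 m (double drainage).
U > 60%: T_v = 1.781 − 0.933·log₁₀(100 − 86) = 0.71166.
t = T_v·H_d²/c_v = 0.71166×1.6²/2.1 = 0.8675 years.

t ≈ 0.868 years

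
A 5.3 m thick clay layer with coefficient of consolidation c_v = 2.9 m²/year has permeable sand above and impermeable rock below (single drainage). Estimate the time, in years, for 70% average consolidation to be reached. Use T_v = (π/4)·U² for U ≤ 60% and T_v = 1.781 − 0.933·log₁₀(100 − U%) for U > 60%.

t ≈ 3.9 years

Drainage path length: H_d = H = 5.3 m (single drainage).
U > 60%: T_v = 1.781 − 0.933·log₁₀(100 − 70) = 0.40285.
t = T_v·H_d²/c_v = 0.40285×5.3²/2.9 = 3.902 years.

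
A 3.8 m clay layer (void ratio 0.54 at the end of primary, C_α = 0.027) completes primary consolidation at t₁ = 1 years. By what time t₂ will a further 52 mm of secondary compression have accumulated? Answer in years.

t₂ ≈ 6.03 years

S_s = C_α·H/(1+e_p)·log₁₀(t₂/t₁) ⇒ log₁₀(t₂/t₁) = S_s·(1+e_p)/(C_α·H).
log₁₀(t₂/t₁) = 0.052 × (1+0.54) / (0.027×3.8) = 0.7805
t₂ = t₁ × 10^0.7805 = 1 × 6.033 = 6.033 years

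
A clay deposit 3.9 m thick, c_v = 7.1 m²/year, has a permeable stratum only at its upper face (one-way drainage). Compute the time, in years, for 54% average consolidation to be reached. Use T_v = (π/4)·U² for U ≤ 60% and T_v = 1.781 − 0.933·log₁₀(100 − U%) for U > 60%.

Drainage path length: H_d = H = 3.9 m (single drainage).
U ≤ 60%: T_v = (π/4)·U² = (π/4)×0.54² = 0.22902.
t = T_v·H_d²/c_v = 0.22902×3.9²/7.1 = 0.4906 years.

t ≈ 0.491 years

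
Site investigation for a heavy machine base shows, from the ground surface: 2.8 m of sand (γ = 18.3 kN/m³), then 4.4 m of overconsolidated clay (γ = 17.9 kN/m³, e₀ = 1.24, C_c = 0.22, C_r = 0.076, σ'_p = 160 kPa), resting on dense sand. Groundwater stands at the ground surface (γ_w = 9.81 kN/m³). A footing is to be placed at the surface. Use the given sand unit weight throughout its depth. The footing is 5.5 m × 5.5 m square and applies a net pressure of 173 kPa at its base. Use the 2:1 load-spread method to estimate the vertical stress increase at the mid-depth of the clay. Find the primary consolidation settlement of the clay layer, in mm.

Mid-depth of clay below the ground surface: z = 2.8 + 4.4/2 = 5 m.
Total vertical stress at mid-clay: σ_v = 18.3×2.8 + 17.9×2.2 = 90.62 kPa.
Pore pressure: u = 9.81×(5 − 0) = 49.05 kPa.
Initial effective stress: σ'_0 = σ_v − u = 90.62 − 49.05 = 41.57 kPa.
Stress increase at mid-clay by the 2:1 spreading method:
Δσ = qBL/((B+z)(L+z)) = 173×5.5×5.5/((5.5+5)(5.5+5)) = 47.467 kPa
Final effective stress: σ'_f = 41.57 + 47.467 = 89.037 kPa.
σ'_f = 89.037 ≤ σ'_p = 160 kPa, so the clay remains overconsolidated and only the recompression index applies:
S_c = C_r·H/(1+e₀)·log₁₀(σ'_f/σ'_0) = 0.076×4.4/2.24×log₁₀(89.037/41.57)
    = 0.14929 × 0.33079 = 0.04938 m

S_c ≈ 49.4 mm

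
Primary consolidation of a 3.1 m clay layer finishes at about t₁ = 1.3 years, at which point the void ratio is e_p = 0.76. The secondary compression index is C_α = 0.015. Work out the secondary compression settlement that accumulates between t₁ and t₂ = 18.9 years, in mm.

S_s ≈ 30.7 mm

Secondary compression: S_s = C_α·H/(1+e_p)·log₁₀(t₂/t₁)
S_s = 0.015×3.1/(1+0.76)×log₁₀(18.9/1.3)
    = 0.02642 × 1.163 = 0.03071 m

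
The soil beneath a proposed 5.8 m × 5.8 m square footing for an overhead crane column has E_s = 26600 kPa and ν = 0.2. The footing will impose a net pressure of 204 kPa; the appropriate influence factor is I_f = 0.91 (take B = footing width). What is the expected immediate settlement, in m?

Immediate (elastic) settlement: S_e = q·B·(1−ν²)/E_s · I_f.
S_e = 204 × 5.8 × (1 − 0.2²) / 26600 × 0.91
    = 204 × 5.8 × 0.96 / 26600 × 0.91
    = 0.03886 m

S_e ≈ 0.0389 m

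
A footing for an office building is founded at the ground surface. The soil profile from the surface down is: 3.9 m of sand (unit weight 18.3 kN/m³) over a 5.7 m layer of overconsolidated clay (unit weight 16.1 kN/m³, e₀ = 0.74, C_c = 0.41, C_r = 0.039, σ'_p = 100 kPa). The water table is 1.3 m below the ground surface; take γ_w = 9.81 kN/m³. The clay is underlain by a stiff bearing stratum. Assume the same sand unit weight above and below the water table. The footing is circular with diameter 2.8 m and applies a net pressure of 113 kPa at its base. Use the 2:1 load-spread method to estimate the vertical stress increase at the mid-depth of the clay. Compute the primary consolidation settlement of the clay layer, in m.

S_c ≈ 0.00786 m

Mid-depth of clay below the ground surface: z = 3.9 + 5.7/2 = 6.75 m.
Total vertical stress at mid-clay: σ_v = 18.3×3.9 + 16.1×2.85 = 117.26 kPa.
Pore pressure: u = 9.81×(6.75 − 1.3) = 53.465 kPa.
Initial effective stress: σ'_0 = σ_v − u = 117.26 − 53.465 = 63.795 kPa.
Stress increase at mid-clay by the 2:1 spreading method:
Δσ ≈ qD²/(D+z)² = 113×2.8²/(2.8+6.75)² = 9.7138 kPa
Final effective stress: σ'_f = 63.795 + 9.7138 = 73.509 kPa.
σ'_f = 73.509 ≤ σ'_p = 100 kPa, so the clay remains overconsolidated and only the recompression index applies:
S_c = C_r·H/(1+e₀)·log₁₀(σ'_f/σ'_0) = 0.039×5.7/1.74×log₁₀(73.509/63.795)
    = 0.12776 × 0.061554 = 0.007864 m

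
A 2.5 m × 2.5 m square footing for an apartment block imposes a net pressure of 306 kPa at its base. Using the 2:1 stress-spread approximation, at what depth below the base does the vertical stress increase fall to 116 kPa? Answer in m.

2:1 spreading — at depth z the loaded area has grown by z in each plan dimension:
qB²/(B+z)² = Δσ_z ⇒ z = B(√(q/Δσ_z) − 1) = 2.5×(√(306/116) − 1) = 1.56 m

z ≈ 1.56 m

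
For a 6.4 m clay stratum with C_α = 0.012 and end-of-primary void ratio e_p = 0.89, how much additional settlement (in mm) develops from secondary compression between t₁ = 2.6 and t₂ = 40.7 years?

Secondary compression: S_s = C_α·H/(1+e_p)·log₁₀(t₂/t₁)
S_s = 0.012×6.4/(1+0.89)×log₁₀(40.7/2.6)
    = 0.04063 × 1.195 = 0.04854 m

S_s ≈ 48.5 mm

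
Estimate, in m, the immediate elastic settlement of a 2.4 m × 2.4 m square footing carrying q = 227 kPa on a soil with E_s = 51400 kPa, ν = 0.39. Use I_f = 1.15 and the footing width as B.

S_e ≈ 0.0103 m

Immediate (elastic) settlement: S_e = q·B·(1−ν²)/E_s · I_f.
S_e = 227 × 2.4 × (1 − 0.39²) / 51400 × 1.15
    = 227 × 2.4 × 0.8479 / 51400 × 1.15
    = 0.01034 m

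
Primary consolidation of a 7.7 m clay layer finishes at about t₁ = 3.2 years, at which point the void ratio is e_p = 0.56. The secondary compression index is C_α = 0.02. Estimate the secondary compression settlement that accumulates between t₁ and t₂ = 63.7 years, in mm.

Secondary compression: S_s = C_α·H/(1+e_p)·log₁₀(t₂/t₁)
S_s = 0.02×7.7/(1+0.56)×log₁₀(63.7/3.2)
    = 0.09872 × 1.299 = 0.1282 m

S_s ≈ 128 mm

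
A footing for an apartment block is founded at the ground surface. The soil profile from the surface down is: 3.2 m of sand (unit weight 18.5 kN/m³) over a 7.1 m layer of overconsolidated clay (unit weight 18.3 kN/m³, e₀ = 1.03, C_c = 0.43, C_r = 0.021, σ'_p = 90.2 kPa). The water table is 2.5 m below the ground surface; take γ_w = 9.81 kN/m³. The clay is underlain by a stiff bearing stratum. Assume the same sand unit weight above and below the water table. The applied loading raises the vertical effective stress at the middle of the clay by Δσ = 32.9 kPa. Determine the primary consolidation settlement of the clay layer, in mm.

Mid-depth of clay below the ground surface: z = 3.2 + 7.1/2 = 6.75 m.
Total vertical stress at mid-clay: σ_v = 18.5×3.2 + 18.3×3.55 = 124.17 kPa.
Pore pressure: u = 9.81×(6.75 − 2.5) = 41.693 kPa.
Initial effective stress: σ'_0 = σ_v − u = 124.17 − 41.693 = 82.477 kPa.
Final effective stress: σ'_f = 82.477 + 32.9 = 115.38 kPa.
σ'_f = 115.38 > σ'_p = 90.2 kPa, so the stress path crosses the preconsolidation pressure — recompression up to σ'_p, then virgin compression beyond:
S_c = H/(1+e₀)·[C_r·log₁₀(σ'_p/σ'_0) + C_c·log₁₀(σ'_f/σ'_p)]
    = 7.1/2.03 × [0.021×log₁₀(90.2/82.477) + 0.43×log₁₀(115.38/90.2)]
    = 3.4975 × [0.00081635 + 0.045977] = 0.1637 m

S_c ≈ 164 mm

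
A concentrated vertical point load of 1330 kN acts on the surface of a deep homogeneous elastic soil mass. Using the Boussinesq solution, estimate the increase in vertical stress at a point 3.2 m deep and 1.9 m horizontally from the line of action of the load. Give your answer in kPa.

Δσ_z ≈ 29.1 kPa

Boussinesq vertical stress below a point load on an elastic half-space:
Δσ_z = 3P/(2πz²) · [1 + (r/z)²]^(−5/2)
r/z = 1.9/3.2 = 0.59375; [1+(r/z)²]^(−5/2) = 0.47003.
Δσ_z = 3×1330/(2π×3.2²) × 0.47003 = 62.014 × 0.47003 = 29.15 kPa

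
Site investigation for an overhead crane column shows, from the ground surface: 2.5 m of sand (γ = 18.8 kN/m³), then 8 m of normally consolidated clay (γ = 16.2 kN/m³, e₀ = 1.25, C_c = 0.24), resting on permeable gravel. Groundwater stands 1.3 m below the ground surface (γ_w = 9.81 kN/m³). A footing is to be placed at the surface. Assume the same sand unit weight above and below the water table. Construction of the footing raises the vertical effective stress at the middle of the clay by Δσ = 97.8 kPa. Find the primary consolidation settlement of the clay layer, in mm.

Mid-depth of clay below the ground surface: z = 2.5 + 8/2 = 6.5 m.
Total vertical stress at mid-clay: σ_v = 18.8×2.5 + 16.2×4 = 111.8 kPa.
Pore pressure: u = 9.81×(6.5 − 1.3) = 51.012 kPa.
Initial effective stress: σ'_0 = σ_v − u = 111.8 − 51.012 = 60.788 kPa.
Final effective stress: σ'_f = σ'_0 + Δσ = 60.788 + 97.8 = 158.59 kPa.
Normally consolidated clay, so the full stress increment lies on the virgin compression line:
S_c = C_c·H/(1+e₀)·log₁₀(σ'_f/σ'_0) = 0.24×8/(1+1.25)×log₁₀(158.59/60.788)
    = 0.85333 × 0.41646 = 0.3554 m

S_c ≈ 355 mm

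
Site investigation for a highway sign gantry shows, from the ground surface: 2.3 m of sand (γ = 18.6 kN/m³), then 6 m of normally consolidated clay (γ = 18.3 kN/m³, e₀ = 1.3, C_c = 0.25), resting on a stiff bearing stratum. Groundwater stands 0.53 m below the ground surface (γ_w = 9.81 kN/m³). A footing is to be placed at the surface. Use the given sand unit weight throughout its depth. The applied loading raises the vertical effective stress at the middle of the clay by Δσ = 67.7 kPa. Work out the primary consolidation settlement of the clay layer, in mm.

S_c ≈ 240 mm

Mid-depth of clay below the ground surface: z = 2.3 + 6/2 = 5.3 m.
Total vertical stress at mid-clay: σ_v = 18.6×2.3 + 18.3×3 = 97.68 kPa.
Pore pressure: u = 9.81×(5.3 − 0.53) = 46.794 kPa.
Initial effective stress: σ'_0 = σ_v − u = 97.68 − 46.794 = 50.886 kPa.
Final effective stress: σ'_f = σ'_0 + Δσ = 50.886 + 67.7 = 118.59 kPa.
Normally consolidated clay, so the full stress increment lies on the virgin compression line:
S_c = C_c·H/(1+e₀)·log₁₀(σ'_f/σ'_0) = 0.25×6/(1+1.3)×log₁₀(118.59/50.886)
    = 0.65217 × 0.36745 = 0.2396 m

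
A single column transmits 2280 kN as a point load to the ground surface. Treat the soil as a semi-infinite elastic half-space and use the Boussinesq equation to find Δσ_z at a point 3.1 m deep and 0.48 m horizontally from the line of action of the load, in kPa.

Boussinesq vertical stress below a point load on an elastic half-space:
Δσ_z = 3P/(2πz²) · [1 + (r/z)²]^(−5/2)
r/z = 0.48/3.1 = 0.15484; [1+(r/z)²]^(−5/2) = 0.94249.
Δσ_z = 3×2280/(2π×3.1²) × 0.94249 = 113.28 × 0.94249 = 106.8 kPa

Δσ_z ≈ 107 kPa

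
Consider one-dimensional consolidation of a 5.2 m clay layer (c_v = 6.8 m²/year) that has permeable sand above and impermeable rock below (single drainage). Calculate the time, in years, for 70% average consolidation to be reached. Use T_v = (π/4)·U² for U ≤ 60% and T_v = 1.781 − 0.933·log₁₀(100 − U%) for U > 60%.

t ≈ 1.6 years

Drainage path length: H_d = H = 5.2 m (single drainage).
U > 60%: T_v = 1.781 − 0.933·log₁₀(100 − 70) = 0.40285.
t = T_v·H_d²/c_v = 0.40285×5.2²/6.8 = 1.602 years.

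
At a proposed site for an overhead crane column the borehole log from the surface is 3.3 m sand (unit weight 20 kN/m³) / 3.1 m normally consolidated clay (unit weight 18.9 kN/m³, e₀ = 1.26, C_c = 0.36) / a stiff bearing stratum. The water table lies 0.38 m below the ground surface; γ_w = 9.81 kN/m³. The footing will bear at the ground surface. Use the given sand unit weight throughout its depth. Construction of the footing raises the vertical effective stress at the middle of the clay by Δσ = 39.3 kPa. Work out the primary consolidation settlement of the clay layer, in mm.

Mid-depth of clay below the ground surface: z = 3.3 + 3.1/2 = 4.85 m.
Total vertical stress at mid-clay: σ_v = 20×3.3 + 18.9×1.55 = 95.295 kPa.
Pore pressure: u = 9.81×(4.85 − 0.38) = 43.851 kPa.
Initial effective stress: σ'_0 = σ_v − u = 95.295 − 43.851 = 51.444 kPa.
Final effective stress: σ'_f = σ'_0 + Δσ = 51.444 + 39.3 = 90.744 kPa.
Normally consolidated clay, so the full stress increment lies on the virgin compression line:
S_c = C_c·H/(1+e₀)·log₁₀(σ'_f/σ'_0) = 0.36×3.1/(1+1.26)×log₁₀(90.744/51.444)
    = 0.49381 × 0.24648 = 0.1217 m

S_c ≈ 122 mm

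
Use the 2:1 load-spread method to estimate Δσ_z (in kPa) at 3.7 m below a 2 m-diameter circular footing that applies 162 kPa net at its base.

Δσ_z ≈ 19.9 kPa

By the 2:1 method the load spreads at 1 horizontal : 2 vertical, so at depth z the loaded area has grown by z in each plan dimension:
Δσ ≈ qD²/(D+z)² = 162×2²/(2+3.7)² = 19.945 kPa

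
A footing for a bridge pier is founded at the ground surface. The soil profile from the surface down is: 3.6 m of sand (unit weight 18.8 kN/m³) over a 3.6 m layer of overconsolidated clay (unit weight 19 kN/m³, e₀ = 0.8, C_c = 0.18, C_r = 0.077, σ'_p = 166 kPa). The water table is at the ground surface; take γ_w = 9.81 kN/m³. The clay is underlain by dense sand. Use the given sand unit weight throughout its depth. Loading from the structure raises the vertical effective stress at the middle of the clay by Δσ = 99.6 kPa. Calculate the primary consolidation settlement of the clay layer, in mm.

Mid-depth of clay below the ground surface: z = 3.6 + 3.6/2 = 5.4 m.
Total vertical stress at mid-clay: σ_v = 18.8×3.6 + 19×1.8 = 101.88 kPa.
Pore pressure: u = 9.81×(5.4 − 0) = 52.974 kPa.
Initial effective stress: σ'_0 = σ_v − u = 101.88 − 52.974 = 48.906 kPa.
Final effective stress: σ'_f = 48.906 + 99.6 = 148.51 kPa.
σ'_f = 148.51 ≤ σ'_p = 166 kPa, so the clay remains overconsolidated and only the recompression index applies:
S_c = C_r·H/(1+e₀)·log₁₀(σ'_f/σ'_0) = 0.077×3.6/1.8×log₁₀(148.51/48.906)
    = 0.154 × 0.48239 = 0.07429 m

S_c ≈ 74.3 mm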